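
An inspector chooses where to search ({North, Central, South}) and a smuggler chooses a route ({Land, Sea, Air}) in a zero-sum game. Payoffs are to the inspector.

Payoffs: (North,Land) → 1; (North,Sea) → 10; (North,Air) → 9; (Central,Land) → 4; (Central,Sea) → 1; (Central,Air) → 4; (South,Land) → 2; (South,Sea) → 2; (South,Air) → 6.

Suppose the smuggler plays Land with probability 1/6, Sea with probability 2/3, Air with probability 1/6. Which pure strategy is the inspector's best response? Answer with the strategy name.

Expected payoff of North: (1/6)·1 + (2/3)·10 + (1/6)·9 = 25/3.
Expected payoff of Central: (1/6)·4 + (2/3)·1 + (1/6)·4 = 2.
Expected payoff of South: (1/6)·2 + (2/3)·2 + (1/6)·6 = 8/3.
The largest is 25/3, so the inspector's best response is North.

North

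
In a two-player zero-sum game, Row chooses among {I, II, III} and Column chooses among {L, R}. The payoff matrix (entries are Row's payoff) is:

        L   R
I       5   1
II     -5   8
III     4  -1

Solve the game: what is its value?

45/17

Row minima: I → 1, II → -5, III → -1; maximin = 1.
Column maxima: L → 5, R → 8; minimax = 5.
1 ≠ 5, so there is no saddle point; optimal play is mixed.
III is strictly dominated by I, so Row never plays it.
On the remaining 2×2 (I, II vs L, R):
Let Row play I with probability p. Expected payoff against L: 5p + (-5)(1−p) = 10p − 5; against R: 1p + 8(1−p) = −7p + 8.
Setting these equal: 10p − 5 = −7p + 8 ⇒ 17p = 13 ⇒ p = 13/17, and the value is (10)·(13/17) − 5 = 45/17.
For Column: with q = P(L), equating I's and II's payoffs gives 4q + 1 = −13q + 8 ⇒ q = 7/17.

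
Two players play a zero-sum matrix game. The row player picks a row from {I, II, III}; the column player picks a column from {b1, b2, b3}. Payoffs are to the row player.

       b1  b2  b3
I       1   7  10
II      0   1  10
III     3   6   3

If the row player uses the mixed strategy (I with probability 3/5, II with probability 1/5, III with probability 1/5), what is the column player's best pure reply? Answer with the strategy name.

If the column player plays b1, the row player's expected payoff is (3/5)·1 + (1/5)·0 + (1/5)·3 = 6/5.
If the column player plays b2, the row player's expected payoff is (3/5)·7 + (1/5)·1 + (1/5)·6 = 28/5.
If the column player plays b3, the row player's expected payoff is (3/5)·10 + (1/5)·10 + (1/5)·3 = 43/5.
The column player minimizes the row player's payoff; the smallest is 6/5, so the best response is b1.

b1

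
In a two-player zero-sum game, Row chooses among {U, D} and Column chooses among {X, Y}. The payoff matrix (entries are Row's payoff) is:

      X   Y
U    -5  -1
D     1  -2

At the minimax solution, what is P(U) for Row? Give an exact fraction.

Row minima: U → -5, D → -2; maximin = -2.
Column maxima: X → 1, Y → -1; minimax = -1.
-2 ≠ -1, so there is no saddle point; optimal play is mixed.
Let Row play U with probability p. Expected payoff against X: (-5)p + 1(1−p) = −6p + 1; against Y: (-1)p + (-2)(1−p) = p − 2.
Setting these equal: −6p + 1 = p − 2 ⇒ −7p = -3 ⇒ p = 3/7, and the value is (-6)·(3/7) + 1 = -11/7.
For Column: with q = P(X), equating U's and D's payoffs gives −4q − 1 = 3q − 2 ⇒ q = 1/7.

3/7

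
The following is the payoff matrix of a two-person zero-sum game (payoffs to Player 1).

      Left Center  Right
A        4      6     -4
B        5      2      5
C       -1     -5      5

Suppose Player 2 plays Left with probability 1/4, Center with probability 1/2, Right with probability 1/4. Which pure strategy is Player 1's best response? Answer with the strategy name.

B

Expected payoff of A: (1/4)·4 + (1/2)·6 + (1/4)·(-4) = 3.
Expected payoff of B: (1/4)·5 + (1/2)·2 + (1/4)·5 = 7/2.
Expected payoff of C: (1/4)·(-1) + (1/2)·(-5) + (1/4)·5 = -3/2.
The largest is 7/2, so Player 1's best response is B.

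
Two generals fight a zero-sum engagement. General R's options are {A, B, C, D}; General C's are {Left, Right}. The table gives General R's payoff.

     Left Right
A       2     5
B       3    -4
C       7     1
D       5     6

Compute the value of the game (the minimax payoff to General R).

Row minima: A → 2, B → -4, C → 1, D → 5; maximin = 5.
Column maxima: Left → 7, Right → 6; minimax = 6.
5 ≠ 6, so there is no saddle point; optimal play is mixed.
A is strictly dominated by D, so General R never plays it.
B is strictly dominated by C, so General R never plays it.
On the remaining 2×2 (C, D vs Left, Right):
Let General R play C with probability p. Expected payoff against Left: 7p + 5(1−p) = 2p + 5; against Right: 1p + 6(1−p) = −5p + 6.
Setting these equal: 2p + 5 = −5p + 6 ⇒ 7p = 1 ⇒ p = 1/7, and the value is (2)·(1/7) + 5 = 37/7.
For General C: with q = P(Left), equating C's and D's payoffs gives 6q + 1 = −q + 6 ⇒ q = 5/7.

37/7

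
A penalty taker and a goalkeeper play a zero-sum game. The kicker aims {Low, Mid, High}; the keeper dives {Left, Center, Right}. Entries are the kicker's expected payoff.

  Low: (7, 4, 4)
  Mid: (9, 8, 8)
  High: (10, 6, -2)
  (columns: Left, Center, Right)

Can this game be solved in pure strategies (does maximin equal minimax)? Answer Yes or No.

Row minima: Low → 4, Mid → 8, High → -2; maximin = 8.
Column maxima: Left → 10, Center → 8, Right → 8; minimax = 8.
maximin = minimax = 8, so a saddle point exists.

Yes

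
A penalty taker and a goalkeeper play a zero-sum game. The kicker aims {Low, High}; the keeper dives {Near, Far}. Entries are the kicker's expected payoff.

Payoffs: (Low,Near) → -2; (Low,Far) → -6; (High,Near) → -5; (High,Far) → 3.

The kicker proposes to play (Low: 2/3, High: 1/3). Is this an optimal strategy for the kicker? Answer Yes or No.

Yes

Against Near this mix gives (2/3)·(-2) + (1/3)·(-5) = -3.
Against Far this mix gives (2/3)·(-6) + (1/3)·3 = -3.
All of the keeper's active replies (Near, Far) yield -3, and no column does worse for the kicker. The mix makes the keeper indifferent and guarantees -3, so it is optimal.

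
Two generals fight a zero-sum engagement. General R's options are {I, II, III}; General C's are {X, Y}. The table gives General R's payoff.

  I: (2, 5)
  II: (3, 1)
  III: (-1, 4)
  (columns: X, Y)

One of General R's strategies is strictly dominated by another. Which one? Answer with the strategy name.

III

I gives a strictly higher payoff than III against every column: 2 > -1, 5 > 4.
So III is strictly dominated and General R never plays it.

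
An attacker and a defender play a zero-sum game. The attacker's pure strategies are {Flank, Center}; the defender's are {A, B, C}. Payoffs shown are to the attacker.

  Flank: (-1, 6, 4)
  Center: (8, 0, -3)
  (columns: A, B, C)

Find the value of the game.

Row minima: Flank → -1, Center → -3; maximin = -1.
Column maxima: A → 8, B → 6, C → 4; minimax = 4.
-1 ≠ 4, so there is no saddle point; optimal play is mixed.
B is strictly dominated by C (it gives the attacker strictly more in every row), so the defender never plays it.
On the remaining 2×2 (Flank, Center vs A, C):
Let the attacker play Flank with probability p. Expected payoff against A: (-1)p + 8(1−p) = −9p + 8; against C: 4p + (-3)(1−p) = 7p − 3.
Setting these equal: −9p + 8 = 7p − 3 ⇒ −16p = -11 ⇒ p = 11/16, and the value is (-9)·(11/16) + 8 = 29/16.
For the defender: with q = P(A), equating Flank's and Center's payoffs gives −5q + 4 = 11q − 3 ⇒ q = 7/16.

29/16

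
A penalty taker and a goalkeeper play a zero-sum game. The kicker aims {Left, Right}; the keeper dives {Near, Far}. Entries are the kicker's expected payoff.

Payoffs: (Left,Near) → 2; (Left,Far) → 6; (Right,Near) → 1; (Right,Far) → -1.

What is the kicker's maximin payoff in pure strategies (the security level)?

Row minima: Left → 2, Right → -1.
The best of these is 2.

2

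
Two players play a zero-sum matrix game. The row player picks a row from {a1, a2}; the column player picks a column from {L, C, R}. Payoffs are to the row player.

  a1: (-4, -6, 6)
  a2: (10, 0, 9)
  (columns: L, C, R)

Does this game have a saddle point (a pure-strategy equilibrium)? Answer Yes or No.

Yes

Row minima: a1 → -6, a2 → 0; maximin = 0.
Column maxima: L → 10, C → 0, R → 9; minimax = 0.
maximin = minimax = 0, so a saddle point exists.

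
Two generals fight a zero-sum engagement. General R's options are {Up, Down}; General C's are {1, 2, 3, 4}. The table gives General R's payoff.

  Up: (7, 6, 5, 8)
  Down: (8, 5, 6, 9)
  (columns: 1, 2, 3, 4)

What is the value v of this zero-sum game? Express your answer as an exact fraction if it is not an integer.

Row minima: Up → 5, Down → 5; maximin = 5.
Column maxima: 1 → 8, 2 → 6, 3 → 6, 4 → 9; minimax = 6.
5 ≠ 6, so there is no saddle point; optimal play is mixed.
1 is strictly dominated by 2 (it gives General R strictly more in every row), so General C never plays it.
4 is strictly dominated by 2 (it gives General R strictly more in every row), so General C never plays it.
On the remaining 2×2 (Up, Down vs 2, 3):
Let General R play Up with probability p. Expected payoff against 2: 6p + 5(1−p) = p + 5; against 3: 5p + 6(1−p) = −p + 6.
Setting these equal: p + 5 = −p + 6 ⇒ 2p = 1 ⇒ p = 1/2, and the value is (1)·(1/2) + 5 = 11/2.
For General C: with q = P(2), equating Up's and Down's payoffs gives q + 5 = −q + 6 ⇒ q = 1/2.

11/2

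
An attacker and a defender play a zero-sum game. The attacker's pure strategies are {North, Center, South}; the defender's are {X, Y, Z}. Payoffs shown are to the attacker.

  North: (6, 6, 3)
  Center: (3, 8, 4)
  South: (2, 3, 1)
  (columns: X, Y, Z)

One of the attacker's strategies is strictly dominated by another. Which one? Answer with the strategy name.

North gives a strictly higher payoff than South against every column: 6 > 2, 6 > 3, 3 > 1.
So South is strictly dominated and the attacker never plays it.

South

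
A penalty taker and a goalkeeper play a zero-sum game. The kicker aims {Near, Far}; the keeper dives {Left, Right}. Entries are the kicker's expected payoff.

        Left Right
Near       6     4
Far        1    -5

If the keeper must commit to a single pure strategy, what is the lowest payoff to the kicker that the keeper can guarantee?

4

Column maxima: Left → 6, Right → 4.
The smallest of these is 4.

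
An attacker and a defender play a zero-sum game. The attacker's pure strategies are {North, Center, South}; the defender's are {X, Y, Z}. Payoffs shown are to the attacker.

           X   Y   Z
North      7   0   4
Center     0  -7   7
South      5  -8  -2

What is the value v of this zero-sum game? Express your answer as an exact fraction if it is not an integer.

0

Row minima: North → 0, Center → -7, South → -8; maximin = 0.
Column maxima: X → 7, Y → 0, Z → 7; minimax = 0.
Since maximin = minimax = 0, there is a saddle point and the value is 0.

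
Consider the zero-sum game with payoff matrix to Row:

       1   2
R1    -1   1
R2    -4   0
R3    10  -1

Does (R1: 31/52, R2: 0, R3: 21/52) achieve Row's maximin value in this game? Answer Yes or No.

No

Against 1 this mix gives (31/52)·(-1) + (21/52)·10 = 179/52.
Against 2 this mix gives (31/52)·1 + (21/52)·(-1) = 5/26.
Column will play 2, holding Row to 5/26. Shifting weight toward the row that does better against 2 would raise this floor (the equalizing mix achieves 9/13 against both 2 and 1), so the proposed strategy is not optimal.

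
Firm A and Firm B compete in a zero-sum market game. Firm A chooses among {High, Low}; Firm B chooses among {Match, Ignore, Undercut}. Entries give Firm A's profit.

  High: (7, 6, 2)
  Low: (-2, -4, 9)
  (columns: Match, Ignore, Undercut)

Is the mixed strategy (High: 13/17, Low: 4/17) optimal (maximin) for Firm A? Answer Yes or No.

Against Match this mix gives (13/17)·7 + (4/17)·(-2) = 83/17.
Against Ignore this mix gives (13/17)·6 + (4/17)·(-4) = 62/17.
Against Undercut this mix gives (13/17)·2 + (4/17)·9 = 62/17.
All of Firm B's active replies (Ignore, Undercut) yield 62/17, and no column does worse for Firm A. The mix makes Firm B indifferent and guarantees 62/17, so it is optimal.

Yes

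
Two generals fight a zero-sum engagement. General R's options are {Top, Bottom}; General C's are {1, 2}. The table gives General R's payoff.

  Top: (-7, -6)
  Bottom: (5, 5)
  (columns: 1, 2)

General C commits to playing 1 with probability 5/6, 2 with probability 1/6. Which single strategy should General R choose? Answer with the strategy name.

Bottom

Expected payoff of Top: (5/6)·(-7) + (1/6)·(-6) = -41/6.
Expected payoff of Bottom: (5/6)·5 + (1/6)·5 = 5.
The largest is 5, so General R's best response is Bottom.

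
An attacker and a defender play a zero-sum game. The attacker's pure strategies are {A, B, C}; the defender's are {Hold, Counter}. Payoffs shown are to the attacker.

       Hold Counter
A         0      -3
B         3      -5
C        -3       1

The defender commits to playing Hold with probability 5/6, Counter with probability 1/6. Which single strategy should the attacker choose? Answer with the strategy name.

B

Expected payoff of A: (5/6)·0 + (1/6)·(-3) = -1/2.
Expected payoff of B: (5/6)·3 + (1/6)·(-5) = 5/3.
Expected payoff of C: (5/6)·(-3) + (1/6)·1 = -7/3.
The largest is 5/3, so the attacker's best response is B.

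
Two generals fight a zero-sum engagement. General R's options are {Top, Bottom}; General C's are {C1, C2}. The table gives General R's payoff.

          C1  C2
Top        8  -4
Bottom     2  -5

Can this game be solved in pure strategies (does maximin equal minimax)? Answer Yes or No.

Row minima: Top → -4, Bottom → -5; maximin = -4.
Column maxima: C1 → 8, C2 → -4; minimax = -4.
maximin = minimax = -4, so a saddle point exists.

Yes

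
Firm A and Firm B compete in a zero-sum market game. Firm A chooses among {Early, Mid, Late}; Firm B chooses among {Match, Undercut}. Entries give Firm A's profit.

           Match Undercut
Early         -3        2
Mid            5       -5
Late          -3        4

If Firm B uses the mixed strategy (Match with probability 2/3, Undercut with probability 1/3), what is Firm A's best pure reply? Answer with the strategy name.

Expected payoff of Early: (2/3)·(-3) + (1/3)·2 = -4/3.
Expected payoff of Mid: (2/3)·5 + (1/3)·(-5) = 5/3.
Expected payoff of Late: (2/3)·(-3) + (1/3)·4 = -2/3.
The largest is 5/3, so Firm A's best response is Mid.

Mid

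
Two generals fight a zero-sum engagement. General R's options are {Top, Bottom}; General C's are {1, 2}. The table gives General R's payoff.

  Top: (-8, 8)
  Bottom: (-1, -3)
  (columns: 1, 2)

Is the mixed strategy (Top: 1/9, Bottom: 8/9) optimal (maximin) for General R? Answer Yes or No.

Against 1 this mix gives (1/9)·(-8) + (8/9)·(-1) = -16/9.
Against 2 this mix gives (1/9)·8 + (8/9)·(-3) = -16/9.
All of General C's active replies (1, 2) yield -16/9, and no column does worse for General R. The mix makes General C indifferent and guarantees -16/9, so it is optimal.

Yes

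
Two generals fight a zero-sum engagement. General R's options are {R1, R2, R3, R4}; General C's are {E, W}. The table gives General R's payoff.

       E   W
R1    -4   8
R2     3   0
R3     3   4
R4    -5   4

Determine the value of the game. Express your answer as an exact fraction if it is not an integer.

3

Row minima: R1 → -4, R2 → 0, R3 → 3, R4 → -5; maximin = 3.
Column maxima: E → 3, W → 8; minimax = 3.
Since maximin = minimax = 3, there is a saddle point and the value is 3.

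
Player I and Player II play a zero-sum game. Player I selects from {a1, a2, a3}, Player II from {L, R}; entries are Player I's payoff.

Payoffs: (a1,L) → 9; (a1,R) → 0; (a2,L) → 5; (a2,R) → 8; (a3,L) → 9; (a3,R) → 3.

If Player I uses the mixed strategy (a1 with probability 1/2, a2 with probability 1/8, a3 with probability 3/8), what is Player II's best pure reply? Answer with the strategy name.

If Player II plays L, Player I's expected payoff is (1/2)·9 + (1/8)·5 + (3/8)·9 = 17/2.
If Player II plays R, Player I's expected payoff is (1/2)·0 + (1/8)·8 + (3/8)·3 = 17/8.
Player II minimizes Player I's payoff; the smallest is 17/8, so the best response is R.

R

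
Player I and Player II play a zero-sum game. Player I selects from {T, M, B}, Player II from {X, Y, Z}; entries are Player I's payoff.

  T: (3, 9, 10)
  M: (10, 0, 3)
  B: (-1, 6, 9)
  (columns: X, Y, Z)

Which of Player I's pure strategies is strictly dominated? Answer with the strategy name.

T gives a strictly higher payoff than B against every column: 3 > -1, 9 > 6, 10 > 9.
So B is strictly dominated and Player I never plays it.

B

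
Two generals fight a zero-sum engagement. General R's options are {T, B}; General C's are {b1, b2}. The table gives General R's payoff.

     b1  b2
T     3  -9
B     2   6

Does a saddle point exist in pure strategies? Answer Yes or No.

Row minima: T → -9, B → 2; maximin = 2.
Column maxima: b1 → 3, b2 → 6; minimax = 3.
2 ≠ 3, so no pure-strategy equilibrium exists.

No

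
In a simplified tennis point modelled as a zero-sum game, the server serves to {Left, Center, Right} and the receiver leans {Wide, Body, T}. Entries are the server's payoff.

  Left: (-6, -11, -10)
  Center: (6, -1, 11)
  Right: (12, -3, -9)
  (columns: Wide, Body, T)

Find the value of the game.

Row minima: Left → -11, Center → -1, Right → -9; maximin = -1.
Column maxima: Wide → 12, Body → -1, T → 11; minimax = -1.
Since maximin = minimax = -1, there is a saddle point and the value is -1.

-1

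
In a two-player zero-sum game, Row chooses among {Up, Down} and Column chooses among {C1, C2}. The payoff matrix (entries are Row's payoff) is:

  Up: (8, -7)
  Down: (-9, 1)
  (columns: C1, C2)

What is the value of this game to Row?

Row minima: Up → -7, Down → -9; maximin = -7.
Column maxima: C1 → 8, C2 → 1; minimax = 1.
-7 ≠ 1, so there is no saddle point; optimal play is mixed.
Let Row play Up with probability p. Expected payoff against C1: 8p + (-9)(1−p) = 17p − 9; against C2: (-7)p + 1(1−p) = −8p + 1.
Setting these equal: 17p − 9 = −8p + 1 ⇒ 25p = 10 ⇒ p = 2/5, and the value is (17)·(2/5) − 9 = -11/5.
For Column: with q = P(C1), equating Up's and Down's payoffs gives 15q − 7 = −10q + 1 ⇒ q = 8/25.

-11/5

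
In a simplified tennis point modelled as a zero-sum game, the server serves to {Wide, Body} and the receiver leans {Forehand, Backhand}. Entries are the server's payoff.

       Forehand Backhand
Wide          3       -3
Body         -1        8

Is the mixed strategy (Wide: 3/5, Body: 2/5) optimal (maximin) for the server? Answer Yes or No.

Yes

Against Forehand this mix gives (3/5)·3 + (2/5)·(-1) = 7/5.
Against Backhand this mix gives (3/5)·(-3) + (2/5)·8 = 7/5.
All of the receiver's active replies (Forehand, Backhand) yield 7/5, and no column does worse for the server. The mix makes the receiver indifferent and guarantees 7/5, so it is optimal.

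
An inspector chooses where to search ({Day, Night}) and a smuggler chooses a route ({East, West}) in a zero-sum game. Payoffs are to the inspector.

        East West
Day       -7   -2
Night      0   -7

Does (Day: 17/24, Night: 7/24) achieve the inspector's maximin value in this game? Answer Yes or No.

Against East this mix gives (17/24)·(-7) + (7/24)·0 = -119/24.
Against West this mix gives (17/24)·(-2) + (7/24)·(-7) = -83/24.
The smuggler will play East, holding the inspector to -119/24. Shifting weight toward the row that does better against East would raise this floor (the equalizing mix achieves -49/12 against both East and West), so the proposed strategy is not optimal.

No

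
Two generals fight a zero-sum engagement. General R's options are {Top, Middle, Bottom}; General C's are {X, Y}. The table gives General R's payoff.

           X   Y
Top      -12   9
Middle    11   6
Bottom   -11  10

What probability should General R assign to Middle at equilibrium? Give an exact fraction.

Row minima: Top → -12, Middle → 6, Bottom → -11; maximin = 6.
Column maxima: X → 11, Y → 10; minimax = 10.
6 ≠ 10, so there is no saddle point; optimal play is mixed.
Top is strictly dominated by Bottom, so General R never plays it.
On the remaining 2×2 (Middle, Bottom vs X, Y):
Let General R play Middle with probability p. Expected payoff against X: 11p + (-11)(1−p) = 22p − 11; against Y: 6p + 10(1−p) = −4p + 10.
Setting these equal: 22p − 11 = −4p + 10 ⇒ 26p = 21 ⇒ p = 21/26, and the value is (22)·(21/26) − 11 = 88/13.
For General C: with q = P(X), equating Middle's and Bottom's payoffs gives 5q + 6 = −21q + 10 ⇒ q = 2/13.

21/26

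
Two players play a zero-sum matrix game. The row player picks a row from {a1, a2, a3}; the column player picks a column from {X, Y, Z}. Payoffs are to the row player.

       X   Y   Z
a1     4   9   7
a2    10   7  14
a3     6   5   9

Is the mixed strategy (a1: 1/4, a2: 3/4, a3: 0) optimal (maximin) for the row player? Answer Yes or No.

Against X this mix gives (1/4)·4 + (3/4)·10 = 17/2.
Against Y this mix gives (1/4)·9 + (3/4)·7 = 15/2.
Against Z this mix gives (1/4)·7 + (3/4)·14 = 49/4.
The column player will play Y, holding the row player to 15/2. Shifting weight toward the row that does better against Y would raise this floor (the equalizing mix achieves 31/4 against both Y and X), so the proposed strategy is not optimal.

No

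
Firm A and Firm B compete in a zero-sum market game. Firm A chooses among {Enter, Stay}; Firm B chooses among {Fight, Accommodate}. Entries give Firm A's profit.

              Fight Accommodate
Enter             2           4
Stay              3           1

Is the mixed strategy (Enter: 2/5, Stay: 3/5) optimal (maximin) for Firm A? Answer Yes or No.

Against Fight this mix gives (2/5)·2 + (3/5)·3 = 13/5.
Against Accommodate this mix gives (2/5)·4 + (3/5)·1 = 11/5.
Firm B will play Accommodate, holding Firm A to 11/5. Shifting weight toward the row that does better against Accommodate would raise this floor (the equalizing mix achieves 5/2 against both Accommodate and Fight), so the proposed strategy is not optimal.

No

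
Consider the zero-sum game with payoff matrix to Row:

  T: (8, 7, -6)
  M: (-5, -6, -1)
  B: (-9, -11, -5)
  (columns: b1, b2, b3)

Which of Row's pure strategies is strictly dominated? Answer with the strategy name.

M gives a strictly higher payoff than B against every column: -5 > -9, -6 > -11, -1 > -5.
So B is strictly dominated and Row never plays it.

B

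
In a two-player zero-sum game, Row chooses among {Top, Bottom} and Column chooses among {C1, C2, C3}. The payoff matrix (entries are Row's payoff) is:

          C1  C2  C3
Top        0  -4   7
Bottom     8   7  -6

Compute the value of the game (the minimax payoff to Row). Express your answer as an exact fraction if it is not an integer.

Row minima: Top → -4, Bottom → -6; maximin = -4.
Column maxima: C1 → 8, C2 → 7, C3 → 7; minimax = 7.
-4 ≠ 7, so there is no saddle point; optimal play is mixed.
C1 is strictly dominated by C2 (it gives Row strictly more in every row), so Column never plays it.
On the remaining 2×2 (Top, Bottom vs C2, C3):
Let Row play Top with probability p. Expected payoff against C2: (-4)p + 7(1−p) = −11p + 7; against C3: 7p + (-6)(1−p) = 13p − 6.
Setting these equal: −11p + 7 = 13p − 6 ⇒ −24p = -13 ⇒ p = 13/24, and the value is (-11)·(13/24) + 7 = 25/24.
For Column: with q = P(C2), equating Top's and Bottom's payoffs gives −11q + 7 = 13q − 6 ⇒ q = 13/24.

25/24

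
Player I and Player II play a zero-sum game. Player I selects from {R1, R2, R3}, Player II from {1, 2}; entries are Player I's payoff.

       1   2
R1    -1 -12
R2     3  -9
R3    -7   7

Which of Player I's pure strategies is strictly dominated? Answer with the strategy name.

R1

R2 gives a strictly higher payoff than R1 against every column: 3 > -1, -9 > -12.
So R1 is strictly dominated and Player I never plays it.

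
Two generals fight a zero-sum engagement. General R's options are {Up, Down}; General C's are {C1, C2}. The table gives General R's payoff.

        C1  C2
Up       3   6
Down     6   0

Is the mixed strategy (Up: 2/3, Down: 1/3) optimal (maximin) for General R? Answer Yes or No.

Yes

Against C1 this mix gives (2/3)·3 + (1/3)·6 = 4.
Against C2 this mix gives (2/3)·6 + (1/3)·0 = 4.
All of General C's active replies (C1, C2) yield 4, and no column does worse for General R. The mix makes General C indifferent and guarantees 4, so it is optimal.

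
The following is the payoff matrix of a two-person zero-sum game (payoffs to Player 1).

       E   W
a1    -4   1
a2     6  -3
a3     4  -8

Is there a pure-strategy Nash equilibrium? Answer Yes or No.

Row minima: a1 → -4, a2 → -3, a3 → -8; maximin = -3.
Column maxima: E → 6, W → 1; minimax = 1.
-3 ≠ 1, so no pure-strategy equilibrium exists.

No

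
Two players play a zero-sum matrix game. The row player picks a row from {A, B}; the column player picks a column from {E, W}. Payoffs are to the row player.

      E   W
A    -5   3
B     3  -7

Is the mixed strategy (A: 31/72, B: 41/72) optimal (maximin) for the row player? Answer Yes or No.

Against E this mix gives (31/72)·(-5) + (41/72)·3 = -4/9.
Against W this mix gives (31/72)·3 + (41/72)·(-7) = -97/36.
The column player will play W, holding the row player to -97/36. Shifting weight toward the row that does better against W would raise this floor (the equalizing mix achieves -13/9 against both W and E), so the proposed strategy is not optimal.

No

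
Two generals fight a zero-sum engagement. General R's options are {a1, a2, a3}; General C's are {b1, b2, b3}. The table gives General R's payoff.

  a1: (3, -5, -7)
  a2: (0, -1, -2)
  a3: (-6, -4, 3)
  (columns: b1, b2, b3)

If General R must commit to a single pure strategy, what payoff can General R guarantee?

-2

Row minima: a1 → -7, a2 → -2, a3 → -6.
The best of these is -2.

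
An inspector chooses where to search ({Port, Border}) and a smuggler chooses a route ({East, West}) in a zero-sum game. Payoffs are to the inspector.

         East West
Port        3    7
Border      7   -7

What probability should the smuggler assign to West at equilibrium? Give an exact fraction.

Row minima: Port → 3, Border → -7; maximin = 3.
Column maxima: East → 7, West → 7; minimax = 7.
3 ≠ 7, so there is no saddle point; optimal play is mixed.
Let the inspector play Port with probability p. Expected payoff against East: 3p + 7(1−p) = −4p + 7; against West: 7p + (-7)(1−p) = 14p − 7.
Setting these equal: −4p + 7 = 14p − 7 ⇒ −18p = -14 ⇒ p = 7/9, and the value is (-4)·(7/9) + 7 = 35/9.
For the smuggler: with q = P(East), equating Port's and Border's payoffs gives −4q + 7 = 14q − 7 ⇒ q = 7/9.

2/9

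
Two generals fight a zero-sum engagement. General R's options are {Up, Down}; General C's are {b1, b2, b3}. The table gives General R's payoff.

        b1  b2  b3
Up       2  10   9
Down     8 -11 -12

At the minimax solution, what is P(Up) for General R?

20/27

Row minima: Up → 2, Down → -12; maximin = 2.
Column maxima: b1 → 8, b2 → 10, b3 → 9; minimax = 8.
2 ≠ 8, so there is no saddle point; optimal play is mixed.
b2 is strictly dominated by b3 (it gives General R strictly more in every row), so General C never plays it.
On the remaining 2×2 (Up, Down vs b1, b3):
Let General R play Up with probability p. Expected payoff against b1: 2p + 8(1−p) = −6p + 8; against b3: 9p + (-12)(1−p) = 21p − 12.
Setting these equal: −6p + 8 = 21p − 12 ⇒ −27p = -20 ⇒ p = 20/27, and the value is (-6)·(20/27) + 8 = 32/9.
For General C: with q = P(b1), equating Up's and Down's payoffs gives −7q + 9 = 20q − 12 ⇒ q = 7/9.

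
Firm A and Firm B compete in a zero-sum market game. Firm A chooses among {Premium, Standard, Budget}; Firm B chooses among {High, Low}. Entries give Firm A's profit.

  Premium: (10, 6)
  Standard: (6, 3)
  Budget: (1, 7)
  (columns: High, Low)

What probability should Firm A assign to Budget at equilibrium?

2/5

Row minima: Premium → 6, Standard → 3, Budget → 1; maximin = 6.
Column maxima: High → 10, Low → 7; minimax = 7.
6 ≠ 7, so there is no saddle point; optimal play is mixed.
Standard is strictly dominated by Premium, so Firm A never plays it.
On the remaining 2×2 (Premium, Budget vs High, Low):
Let Firm A play Premium with probability p. Expected payoff against High: 10p + 1(1−p) = 9p + 1; against Low: 6p + 7(1−p) = −p + 7.
Setting these equal: 9p + 1 = −p + 7 ⇒ 10p = 6 ⇒ p = 3/5, and the value is (9)·(3/5) + 1 = 32/5.
For Firm B: with q = P(High), equating Premium's and Budget's payoffs gives 4q + 6 = −6q + 7 ⇒ q = 1/10.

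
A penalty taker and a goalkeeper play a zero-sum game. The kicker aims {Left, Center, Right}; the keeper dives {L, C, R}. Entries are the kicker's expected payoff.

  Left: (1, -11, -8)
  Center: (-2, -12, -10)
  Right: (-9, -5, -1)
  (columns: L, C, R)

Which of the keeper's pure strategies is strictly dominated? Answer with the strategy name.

C holds the kicker's payoff strictly below R in every row: -11 < -8, -12 < -10, -5 < -1.
So R is strictly dominated for the keeper.

R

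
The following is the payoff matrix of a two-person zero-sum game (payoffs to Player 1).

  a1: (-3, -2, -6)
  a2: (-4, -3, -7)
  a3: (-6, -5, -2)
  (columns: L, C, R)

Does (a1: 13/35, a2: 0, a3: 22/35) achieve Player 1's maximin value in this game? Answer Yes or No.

No

Against L this mix gives (13/35)·(-3) + (22/35)·(-6) = -171/35.
Against C this mix gives (13/35)·(-2) + (22/35)·(-5) = -136/35.
Against R this mix gives (13/35)·(-6) + (22/35)·(-2) = -122/35.
Player 2 will play L, holding Player 1 to -171/35. Shifting weight toward the row that does better against L would raise this floor (the equalizing mix achieves -30/7 against both L and R), so the proposed strategy is not optimal.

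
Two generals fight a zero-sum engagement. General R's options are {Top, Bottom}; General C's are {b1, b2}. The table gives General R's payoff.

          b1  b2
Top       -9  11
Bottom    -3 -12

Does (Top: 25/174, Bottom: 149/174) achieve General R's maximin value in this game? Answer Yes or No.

No

Against b1 this mix gives (25/174)·(-9) + (149/174)·(-3) = -112/29.
Against b2 this mix gives (25/174)·11 + (149/174)·(-12) = -1513/174.
General C will play b2, holding General R to -1513/174. Shifting weight toward the row that does better against b2 would raise this floor (the equalizing mix achieves -141/29 against both b2 and b1), so the proposed strategy is not optimal.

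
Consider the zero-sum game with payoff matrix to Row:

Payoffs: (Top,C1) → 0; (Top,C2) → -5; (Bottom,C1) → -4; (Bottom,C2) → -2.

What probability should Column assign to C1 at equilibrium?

3/7

Row minima: Top → -5, Bottom → -4; maximin = -4.
Column maxima: C1 → 0, C2 → -2; minimax = -2.
-4 ≠ -2, so there is no saddle point; optimal play is mixed.
Let Row play Top with probability p. Expected payoff against C1: 0p + (-4)(1−p) = 4p − 4; against C2: (-5)p + (-2)(1−p) = −3p − 2.
Setting these equal: 4p − 4 = −3p − 2 ⇒ 7p = 2 ⇒ p = 2/7, and the value is (4)·(2/7) − 4 = -20/7.
For Column: with q = P(C1), equating Top's and Bottom's payoffs gives 5q − 5 = −2q − 2 ⇒ q = 3/7.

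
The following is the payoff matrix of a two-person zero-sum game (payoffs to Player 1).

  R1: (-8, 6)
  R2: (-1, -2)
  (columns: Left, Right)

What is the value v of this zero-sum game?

Row minima: R1 → -8, R2 → -2; maximin = -2.
Column maxima: Left → -1, Right → 6; minimax = -1.
-2 ≠ -1, so there is no saddle point; optimal play is mixed.
Let Player 1 play R1 with probability p. Expected payoff against Left: (-8)p + (-1)(1−p) = −7p − 1; against Right: 6p + (-2)(1−p) = 8p − 2.
Setting these equal: −7p − 1 = 8p − 2 ⇒ −15p = -1 ⇒ p = 1/15, and the value is (-7)·(1/15) − 1 = -22/15.
For Player 2: with q = P(Left), equating R1's and R2's payoffs gives −14q + 6 = q − 2 ⇒ q = 8/15.

-22/15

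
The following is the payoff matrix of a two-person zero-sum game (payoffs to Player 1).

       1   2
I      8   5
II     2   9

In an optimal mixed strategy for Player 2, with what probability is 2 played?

Row minima: I → 5, II → 2; maximin = 5.
Column maxima: 1 → 8, 2 → 9; minimax = 8.
5 ≠ 8, so there is no saddle point; optimal play is mixed.
Let Player 1 play I with probability p. Expected payoff against 1: 8p + 2(1−p) = 6p + 2; against 2: 5p + 9(1−p) = −4p + 9.
Setting these equal: 6p + 2 = −4p + 9 ⇒ 10p = 7 ⇒ p = 7/10, and the value is (6)·(7/10) + 2 = 31/5.
For Player 2: with q = P(1), equating I's and II's payoffs gives 3q + 5 = −7q + 9 ⇒ q = 2/5.

3/5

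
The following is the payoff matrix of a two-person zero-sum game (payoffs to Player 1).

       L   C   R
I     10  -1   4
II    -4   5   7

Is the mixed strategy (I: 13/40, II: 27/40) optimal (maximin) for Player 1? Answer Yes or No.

No

Against L this mix gives (13/40)·10 + (27/40)·(-4) = 11/20.
Against C this mix gives (13/40)·(-1) + (27/40)·5 = 61/20.
Against R this mix gives (13/40)·4 + (27/40)·7 = 241/40.
Player 2 will play L, holding Player 1 to 11/20. Shifting weight toward the row that does better against L would raise this floor (the equalizing mix achieves 23/10 against both L and C), so the proposed strategy is not optimal.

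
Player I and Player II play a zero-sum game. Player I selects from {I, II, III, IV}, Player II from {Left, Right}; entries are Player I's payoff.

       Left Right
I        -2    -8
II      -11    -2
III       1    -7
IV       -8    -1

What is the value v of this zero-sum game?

-19/5

Row minima: I → -8, II → -11, III → -7, IV → -8; maximin = -7.
Column maxima: Left → 1, Right → -1; minimax = -1.
-7 ≠ -1, so there is no saddle point; optimal play is mixed.
I is strictly dominated by III, so Player I never plays it.
II is strictly dominated by IV, so Player I never plays it.
On the remaining 2×2 (III, IV vs Left, Right):
Let Player I play III with probability p. Expected payoff against Left: 1p + (-8)(1−p) = 9p − 8; against Right: (-7)p + (-1)(1−p) = −6p − 1.
Setting these equal: 9p − 8 = −6p − 1 ⇒ 15p = 7 ⇒ p = 7/15, and the value is (9)·(7/15) − 8 = -19/5.
For Player II: with q = P(Left), equating III's and IV's payoffs gives 8q − 7 = −7q − 1 ⇒ q = 2/5.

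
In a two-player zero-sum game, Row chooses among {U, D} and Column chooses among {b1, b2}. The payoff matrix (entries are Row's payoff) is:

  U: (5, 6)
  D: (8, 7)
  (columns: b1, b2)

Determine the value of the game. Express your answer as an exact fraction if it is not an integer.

Row minima: U → 5, D → 7; maximin = 7.
Column maxima: b1 → 8, b2 → 7; minimax = 7.
Since maximin = minimax = 7, there is a saddle point and the value is 7.

7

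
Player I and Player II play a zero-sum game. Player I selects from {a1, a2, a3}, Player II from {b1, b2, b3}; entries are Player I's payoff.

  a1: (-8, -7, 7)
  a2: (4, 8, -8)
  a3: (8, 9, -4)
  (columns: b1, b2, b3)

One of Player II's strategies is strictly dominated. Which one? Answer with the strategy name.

b2

b1 holds Player I's payoff strictly below b2 in every row: -8 < -7, 4 < 8, 8 < 9.
So b2 is strictly dominated for Player II.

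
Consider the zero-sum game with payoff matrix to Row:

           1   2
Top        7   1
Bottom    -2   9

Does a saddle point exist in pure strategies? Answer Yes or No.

No

Row minima: Top → 1, Bottom → -2; maximin = 1.
Column maxima: 1 → 7, 2 → 9; minimax = 7.
1 ≠ 7, so no pure-strategy equilibrium exists.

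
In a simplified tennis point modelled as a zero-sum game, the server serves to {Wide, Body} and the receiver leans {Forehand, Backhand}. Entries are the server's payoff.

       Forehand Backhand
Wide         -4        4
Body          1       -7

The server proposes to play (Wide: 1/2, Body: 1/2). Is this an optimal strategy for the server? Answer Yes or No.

Against Forehand this mix gives (1/2)·(-4) + (1/2)·1 = -3/2.
Against Backhand this mix gives (1/2)·4 + (1/2)·(-7) = -3/2.
All of the receiver's active replies (Forehand, Backhand) yield -3/2, and no column does worse for the server. The mix makes the receiver indifferent and guarantees -3/2, so it is optimal.

Yes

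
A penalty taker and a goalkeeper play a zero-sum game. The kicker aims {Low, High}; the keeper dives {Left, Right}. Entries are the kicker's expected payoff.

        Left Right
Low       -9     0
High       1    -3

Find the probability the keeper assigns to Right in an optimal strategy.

10/13

Row minima: Low → -9, High → -3; maximin = -3.
Column maxima: Left → 1, Right → 0; minimax = 0.
-3 ≠ 0, so there is no saddle point; optimal play is mixed.
Let the kicker play Low with probability p. Expected payoff against Left: (-9)p + 1(1−p) = −10p + 1; against Right: 0p + (-3)(1−p) = 3p − 3.
Setting these equal: −10p + 1 = 3p − 3 ⇒ −13p = -4 ⇒ p = 4/13, and the value is (-10)·(4/13) + 1 = -27/13.
For the keeper: with q = P(Left), equating Low's and High's payoffs gives −9q = 4q − 3 ⇒ q = 3/13.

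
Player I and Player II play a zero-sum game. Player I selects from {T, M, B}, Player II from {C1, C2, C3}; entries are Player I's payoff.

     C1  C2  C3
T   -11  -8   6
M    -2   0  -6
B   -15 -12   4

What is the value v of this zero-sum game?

Row minima: T → -11, M → -6, B → -15; maximin = -6.
Column maxima: C1 → -2, C2 → 0, C3 → 6; minimax = -2.
-6 ≠ -2, so there is no saddle point; optimal play is mixed.
B is strictly dominated by T, so Player I never plays it.
C2 is strictly dominated by C1 (it gives Player I strictly more in every row), so Player II never plays it.
On the remaining 2×2 (T, M vs C1, C3):
Let Player I play T with probability p. Expected payoff against C1: (-11)p + (-2)(1−p) = −9p − 2; against C3: 6p + (-6)(1−p) = 12p − 6.
Setting these equal: −9p − 2 = 12p − 6 ⇒ −21p = -4 ⇒ p = 4/21, and the value is (-9)·(4/21) − 2 = -26/7.
For Player II: with q = P(C1), equating T's and M's payoffs gives −17q + 6 = 4q − 6 ⇒ q = 4/7.

-26/7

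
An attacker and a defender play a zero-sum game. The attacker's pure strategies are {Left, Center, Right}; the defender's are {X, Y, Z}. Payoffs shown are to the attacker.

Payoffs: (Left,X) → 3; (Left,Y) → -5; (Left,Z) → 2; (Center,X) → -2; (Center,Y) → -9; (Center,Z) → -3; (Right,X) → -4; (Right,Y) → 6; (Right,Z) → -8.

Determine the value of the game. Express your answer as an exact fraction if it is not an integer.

-4/3

Row minima: Left → -5, Center → -9, Right → -8; maximin = -5.
Column maxima: X → 3, Y → 6, Z → 2; minimax = 2.
-5 ≠ 2, so there is no saddle point; optimal play is mixed.
Center is strictly dominated by Left, so the attacker never plays it.
X is strictly dominated by Z (it gives the attacker strictly more in every row), so the defender never plays it.
On the remaining 2×2 (Left, Right vs Y, Z):
Let the attacker play Left with probability p. Expected payoff against Y: (-5)p + 6(1−p) = −11p + 6; against Z: 2p + (-8)(1−p) = 10p − 8.
Setting these equal: −11p + 6 = 10p − 8 ⇒ −21p = -14 ⇒ p = 2/3, and the value is (-11)·(2/3) + 6 = -4/3.
For the defender: with q = P(Y), equating Left's and Right's payoffs gives −7q + 2 = 14q − 8 ⇒ q = 10/21.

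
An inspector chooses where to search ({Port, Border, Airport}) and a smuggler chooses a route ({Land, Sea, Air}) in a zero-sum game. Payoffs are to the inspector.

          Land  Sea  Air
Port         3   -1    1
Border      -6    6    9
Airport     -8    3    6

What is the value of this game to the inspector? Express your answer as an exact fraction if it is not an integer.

Row minima: Port → -1, Border → -6, Airport → -8; maximin = -1.
Column maxima: Land → 3, Sea → 6, Air → 9; minimax = 3.
-1 ≠ 3, so there is no saddle point; optimal play is mixed.
Airport is strictly dominated by Border, so the inspector never plays it.
Air is strictly dominated by Sea (it gives the inspector strictly more in every row), so the smuggler never plays it.
On the remaining 2×2 (Port, Border vs Land, Sea):
Let the inspector play Port with probability p. Expected payoff against Land: 3p + (-6)(1−p) = 9p − 6; against Sea: (-1)p + 6(1−p) = −7p + 6.
Setting these equal: 9p − 6 = −7p + 6 ⇒ 16p = 12 ⇒ p = 3/4, and the value is (9)·(3/4) − 6 = 3/4.
For the smuggler: with q = P(Land), equating Port's and Border's payoffs gives 4q − 1 = −12q + 6 ⇒ q = 7/16.

3/4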